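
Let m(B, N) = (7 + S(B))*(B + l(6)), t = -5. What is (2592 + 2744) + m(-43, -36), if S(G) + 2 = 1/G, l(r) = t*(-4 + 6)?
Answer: 218106/43 ≈ 5072.2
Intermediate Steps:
l(r) = -10 (l(r) = -5*(-4 + 6) = -5*2 = -10)
S(G) = -2 + 1/G
m(B, N) = (-10 + B)*(5 + 1/B) (m(B, N) = (7 + (-2 + 1/B))*(B - 10) = (5 + 1/B)*(-10 + B) = (-10 + B)*(5 + 1/B))
(2592 + 2744) + m(-43, -36) = (2592 + 2744) + (-49 - 10/(-43) + 5*(-43)) = 5336 + (-49 - 10*(-1/43) - 215) = 5336 + (-49 + 10/43 - 215) = 5336 - 11342/43 = 218106/43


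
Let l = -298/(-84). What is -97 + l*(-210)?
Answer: -842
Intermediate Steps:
l = 149/42 (l = -298*(-1/84) = 149/42 ≈ 3.5476)
-97 + l*(-210) = -97 + (149/42)*(-210) = -97 - 745 = -842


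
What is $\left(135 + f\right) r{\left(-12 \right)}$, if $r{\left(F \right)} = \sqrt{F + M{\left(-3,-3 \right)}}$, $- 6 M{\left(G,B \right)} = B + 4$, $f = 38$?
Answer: $\frac{173 i \sqrt{438}}{6} \approx 603.44 i$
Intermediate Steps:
$M{\left(G,B \right)} = - \frac{2}{3} - \frac{B}{6}$ ($M{\left(G,B \right)} = - \frac{B + 4}{6} = - \frac{4 + B}{6} = - \frac{2}{3} - \frac{B}{6}$)
$r{\left(F \right)} = \sqrt{- \frac{1}{6} + F}$ ($r{\left(F \right)} = \sqrt{F - \frac{1}{6}} = \sqrt{- \frac{1}{6} + F}$)
$\left(135 + f\right) r{\left(-12 \right)} = \left(135 + 38\right) \frac{\sqrt{-6 + 36 \left(-12\right)}}{6} = 173 \frac{\sqrt{-6 - 432}}{6} = 173 \frac{\sqrt{-438}}{6} = 173 \frac{i \sqrt{438}}{6} = \frac{173 i \sqrt{438}}{6}$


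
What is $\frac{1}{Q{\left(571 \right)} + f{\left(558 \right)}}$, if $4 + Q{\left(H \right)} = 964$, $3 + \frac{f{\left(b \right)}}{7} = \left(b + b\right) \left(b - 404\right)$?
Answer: $\frac{1}{1203987} \approx 8.3057 \cdot 10^{-7}$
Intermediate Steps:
$f{\left(b \right)} = -21 + 14 b \left(-404 + b\right)$ ($f{\left(b \right)} = -21 + 7 \left(b + b\right) \left(b - 404\right) = -21 + 7 \cdot 2 b \left(-404 + b\right) = -21 + 14 b \left(-404 + b\right)$)
$Q{\left(H \right)} = 960$ ($Q{\left(H \right)} = -4 + 964 = 960$)
$\frac{1}{Q{\left(571 \right)} + f{\left(558 \right)}} = \frac{1}{960 - \left(3156069 - 4359096\right)} = \frac{1}{960 - -1203027} = \frac{1}{960 + 1203027} = \frac{1}{1203987}$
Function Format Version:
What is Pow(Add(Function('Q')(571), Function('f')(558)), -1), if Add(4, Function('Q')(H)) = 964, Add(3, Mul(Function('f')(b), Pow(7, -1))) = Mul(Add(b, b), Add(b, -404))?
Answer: Rational(1, 1203987) ≈ 8.3057e-7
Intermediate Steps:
Function('f')(b) = Add(-21, Mul(14, b, Add(-404, b))) (Function('f')(b) = Add(-21, Mul(7, Mul(Add(b, b), Add(b, -404)))) = Add(-21, Mul(7, Mul(Mul(2, b), Add(-404, b)))) = Add(-21, Mul(7, Mul(2, b, Add(-404, b)))) = Add(-21, Mul(14, b, Add(-404, b))))
Function('Q')(H) = 960 (Function('Q')(H) = Add(-4, 964) = 960)
Pow(Add(Function('Q')(571), Function('f')(558)), -1) = Pow(Add(960, Add(-21, Mul(-5656, 558), Mul(14, Pow(558, 2)))), -1) = Pow(Add(960, Add(-21, -3156048, Mul(14, 311364))), -1) = Pow(Add(960, Add(-21, -3156048, 4359096)), -1) = Pow(Add(960, 1203027), -1) = Pow(1203987, -1) = Rational(1, 1203987)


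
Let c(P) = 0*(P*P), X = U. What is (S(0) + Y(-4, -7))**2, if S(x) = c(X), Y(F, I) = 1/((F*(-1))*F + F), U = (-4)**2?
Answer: 1/400 ≈ 0.0025000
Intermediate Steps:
U = 16
X = 16
c(P) = 0 (c(P) = 0*P**2 = 0)
Y(F, I) = 1/(F - F**2) (Y(F, I) = 1/((-F)*F + F) = 1/(-F**2 + F) = 1/(F - F**2))
S(x) = 0
(S(0) + Y(-4, -7))**2 = (0 - 1/(-4*(-1 - 4)))**2 = (0 - 1*(-1/4)/(-5))**2 = (0 - 1*(-1/4)*(-1/5))**2 = (0 - 1/20)**2 = (-1/20)**2 = 1/400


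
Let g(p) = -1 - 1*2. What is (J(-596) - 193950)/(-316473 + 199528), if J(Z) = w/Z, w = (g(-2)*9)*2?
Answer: 57797073/34849610 ≈ 1.6585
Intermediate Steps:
g(p) = -3 (g(p) = -1 - 2 = -3)
w = -54 (w = -3*9*2 = -27*2 = -54)
J(Z) = -54/Z
(J(-596) - 193950)/(-316473 + 199528) = (-54/(-596) - 193950)/(-316473 + 199528) = (-54*(-1/596) - 193950)/(-116945) = (27/298 - 193950)*(-1/116945) = -57797073/298*(-1/116945) = 57797073/34849610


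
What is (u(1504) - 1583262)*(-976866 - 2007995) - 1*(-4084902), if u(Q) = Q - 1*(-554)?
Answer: 4719678237546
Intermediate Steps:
u(Q) = 554 + Q (u(Q) = Q + 554 = 554 + Q)
(u(1504) - 1583262)*(-976866 - 2007995) - 1*(-4084902) = ((554 + 1504) - 1583262)*(-976866 - 2007995) - 1*(-4084902) = (2058 - 1583262)*(-2984861) + 4084902 = -1581204*(-2984861) + 4084902 = 4719674152644 + 4084902 = 4719678237546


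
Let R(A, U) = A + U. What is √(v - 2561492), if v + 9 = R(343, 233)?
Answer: 5*I*√102437 ≈ 1600.3*I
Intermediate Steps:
v = 567 (v = -9 + (343 + 233) = -9 + 576 = 567)
√(v - 2561492) = √(567 - 2561492) = √(-2560925) = 5*I*√102437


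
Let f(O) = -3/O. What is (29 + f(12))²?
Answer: 13225/16 ≈ 826.56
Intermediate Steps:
(29 + f(12))² = (29 - 3/12)² = (29 - 3*1/12)² = (29 - ¼)² = (115/4)² = 13225/16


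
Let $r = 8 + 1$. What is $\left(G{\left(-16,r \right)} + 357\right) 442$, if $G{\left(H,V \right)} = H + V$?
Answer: $154700$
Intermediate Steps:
$r = 9$
$\left(G{\left(-16,r \right)} + 357\right) 442 = \left(\left(-16 + 9\right) + 357\right) 442 = \left(-7 + 357\right) 442 = 350 \cdot 442 = 154700$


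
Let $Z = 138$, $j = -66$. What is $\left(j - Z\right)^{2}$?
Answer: $41616$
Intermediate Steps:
$\left(j - Z\right)^{2} = \left(-66 - 138\right)^{2} = \left(-204\right)^{2} = 41616$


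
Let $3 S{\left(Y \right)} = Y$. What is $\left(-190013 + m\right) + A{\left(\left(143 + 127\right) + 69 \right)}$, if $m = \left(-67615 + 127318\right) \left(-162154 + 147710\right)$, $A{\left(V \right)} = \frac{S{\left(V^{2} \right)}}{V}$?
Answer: $-862540032$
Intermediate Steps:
$S{\left(Y \right)} = \frac{Y}{3}$
$A{\left(V \right)} = \frac{V}{3}$ ($A{\left(V \right)} = \frac{\frac{1}{3} V^{2}}{V} = \frac{V}{3}$)
$m = -862350132$ ($m = 59703 \left(-14444\right) = -862350132$)
$\left(-190013 + m\right) + A{\left(\left(143 + 127\right) + 69 \right)} = \left(-190013 - 862350132\right) + \frac{\left(143 + 127\right) + 69}{3} = -862540145 + \frac{270 + 69}{3} = -862540145 + \frac{1}{3} \cdot 339 = -862540145 + 113 = -862540032$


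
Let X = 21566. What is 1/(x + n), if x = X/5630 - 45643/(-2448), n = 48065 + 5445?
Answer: 6891120/368898713029 ≈ 1.8680e-5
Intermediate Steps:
n = 53510
x = 154881829/6891120 (x = 21566/5630 - 45643/(-2448) = 21566*(1/5630) - 45643*(-1/2448) = 10783/2815 + 45643/2448 = 154881829/6891120 ≈ 22.476)
1/(x + n) = 1/(154881829/6891120 + 53510) = 1/(368898713029/6891120) = 6891120/368898713029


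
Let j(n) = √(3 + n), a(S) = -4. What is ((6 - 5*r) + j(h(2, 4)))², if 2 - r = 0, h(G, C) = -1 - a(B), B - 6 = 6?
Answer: (4 - √6)² ≈ 2.4041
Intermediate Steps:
B = 12 (B = 6 + 6 = 12)
h(G, C) = 3 (h(G, C) = -1 - 1*(-4) = -1 + 4 = 3)
r = 2 (r = 2 - 1*0 = 2 + 0 = 2)
((6 - 5*r) + j(h(2, 4)))² = ((6 - 5*2) + √(3 + 3))² = ((6 - 10) + √6)² = (-4 + √6)²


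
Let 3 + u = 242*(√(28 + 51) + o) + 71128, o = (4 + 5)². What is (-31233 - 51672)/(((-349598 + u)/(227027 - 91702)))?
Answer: 193620305800525/4467304539 + 181001788550*√79/4467304539 ≈ 43702.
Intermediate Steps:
o = 81 (o = 9² = 81)
u = 90727 + 242*√79 (u = -3 + (242*(√(28 + 51) + 81) + 71128) = -3 + (242*(√79 + 81) + 71128) = -3 + (242*(81 + √79) + 71128) = -3 + ((19602 + 242*√79) + 71128) = -3 + (90730 + 242*√79) = 90727 + 242*√79 ≈ 92878.)
(-31233 - 51672)/(((-349598 + u)/(227027 - 91702))) = (-31233 - 51672)/(((-349598 + (90727 + 242*√79))/(227027 - 91702))) = -82905*135325/(-258871 + 242*√79) = -82905/(-258871/135325 + 242*√79/135325)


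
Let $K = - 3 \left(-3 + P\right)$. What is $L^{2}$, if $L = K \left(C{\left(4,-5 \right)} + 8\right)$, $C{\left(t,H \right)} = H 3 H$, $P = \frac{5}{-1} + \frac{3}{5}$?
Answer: $\frac{84879369}{25} \approx 3.3952 \cdot 10^{6}$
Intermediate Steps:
$P = - \frac{22}{5}$ ($P = 5 \left(-1\right) + 3 \cdot \frac{1}{5} = -5 + \frac{3}{5} = - \frac{22}{5} \approx -4.4$)
$K = \frac{111}{5}$ ($K = - 3 \left(-3 - \frac{22}{5}\right) = \left(-3\right) \left(- \frac{37}{5}\right) = \frac{111}{5} \approx 22.2$)
$C{\left(t,H \right)} = 3 H^{2}$
$L = \frac{9213}{5}$ ($L = \frac{111 \left(3 \left(-5\right)^{2} + 8\right)}{5} = \frac{111 \left(3 \cdot 25 + 8\right)}{5} = \frac{111 \left(75 + 8\right)}{5} = \frac{111}{5} \cdot 83 = \frac{9213}{5} \approx 1842.6$)
$L^{2} = \left(\frac{9213}{5}\right)^{2} = \frac{84879369}{25}$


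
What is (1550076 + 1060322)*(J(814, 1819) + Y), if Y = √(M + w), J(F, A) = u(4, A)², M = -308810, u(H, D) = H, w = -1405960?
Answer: 41766368 + 23493582*I*√21170 ≈ 4.1766e+7 + 3.4183e+9*I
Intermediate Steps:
J(F, A) = 16 (J(F, A) = 4² = 16)
Y = 9*I*√21170 (Y = √(-308810 - 1405960) = √(-1714770) = 9*I*√21170 ≈ 1309.5*I)
(1550076 + 1060322)*(J(814, 1819) + Y) = (1550076 + 1060322)*(16 + 9*I*√21170) = 2610398*(16 + 9*I*√21170) = 41766368 + 23493582*I*√21170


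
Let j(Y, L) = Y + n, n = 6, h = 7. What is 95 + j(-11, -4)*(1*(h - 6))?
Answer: 90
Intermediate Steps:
j(Y, L) = 6 + Y (j(Y, L) = Y + 6 = 6 + Y)
95 + j(-11, -4)*(1*(h - 6)) = 95 + (6 - 11)*(1*(7 - 6)) = 95 - 5 = 90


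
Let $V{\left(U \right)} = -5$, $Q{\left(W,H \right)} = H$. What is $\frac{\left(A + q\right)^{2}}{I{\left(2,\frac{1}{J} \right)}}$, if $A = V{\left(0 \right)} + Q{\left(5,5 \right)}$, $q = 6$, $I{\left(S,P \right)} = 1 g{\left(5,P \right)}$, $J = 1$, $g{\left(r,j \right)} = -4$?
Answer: $-9$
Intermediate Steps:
$I{\left(S,P \right)} = -4$ ($I{\left(S,P \right)} = 1 \left(-4\right) = -4$)
$A = 0$ ($A = -5 + 5 = 0$)
$\frac{\left(A + q\right)^{2}}{I{\left(2,\frac{1}{J} \right)}} = \frac{\left(0 + 6\right)^{2}}{-4} = 6^{2} \left(- \frac{1}{4}\right) = 36 \left(- \frac{1}{4}\right) = -9$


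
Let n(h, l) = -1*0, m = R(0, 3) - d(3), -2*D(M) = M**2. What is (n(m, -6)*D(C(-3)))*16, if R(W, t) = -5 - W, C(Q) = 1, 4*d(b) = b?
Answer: 0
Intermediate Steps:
d(b) = b/4
D(M) = -M**2/2
m = -23/4 (m = (-5 - 1*0) - 3/4 = (-5 + 0) - 1*3/4 = -5 - 3/4 = -23/4 ≈ -5.7500)
n(h, l) = 0
(n(m, -6)*D(C(-3)))*16 = (0*(-1/2*1**2))*16 = (0*(-1/2*1))*16 = (0*(-1/2))*16 = 0*16 = 0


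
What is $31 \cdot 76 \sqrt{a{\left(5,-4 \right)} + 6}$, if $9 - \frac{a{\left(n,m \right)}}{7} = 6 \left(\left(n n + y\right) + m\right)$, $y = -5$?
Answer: $7068 i \sqrt{67} \approx 57854.0 i$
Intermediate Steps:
$a{\left(n,m \right)} = 273 - 42 m - 42 n^{2}$ ($a{\left(n,m \right)} = 63 - 7 \cdot 6 \left(\left(n n - 5\right) + m\right) = 63 - 7 \cdot 6 \left(\left(n^{2} - 5\right) + m\right) = 63 - 7 \cdot 6 \left(\left(-5 + n^{2}\right) + m\right) = 63 - 7 \cdot 6 \left(-5 + m + n^{2}\right) = 63 - 7 \left(-30 + 6 m + 6 n^{2}\right) = 63 - \left(-210 + 42 m + 42 n^{2}\right) = 273 - 42 m - 42 n^{2}$)
$31 \cdot 76 \sqrt{a{\left(5,-4 \right)} + 6} = 31 \cdot 76 \sqrt{\left(273 - -168 - 42 \cdot 5^{2}\right) + 6} = 2356 \sqrt{\left(273 + 168 - 1050\right) + 6} = 2356 \sqrt{-609 + 6} = 2356 \sqrt{-603} = 2356 \cdot 3 i \sqrt{67} = 7068 i \sqrt{67}$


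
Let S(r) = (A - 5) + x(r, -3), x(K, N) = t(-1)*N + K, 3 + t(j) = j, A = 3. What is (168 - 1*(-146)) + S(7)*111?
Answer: 2201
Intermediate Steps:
t(j) = -3 + j
x(K, N) = K - 4*N (x(K, N) = (-3 - 1)*N + K = -4*N + K = K - 4*N)
S(r) = 10 + r (S(r) = (3 - 5) + (r - 4*(-3)) = -2 + (r + 12) = -2 + (12 + r) = 10 + r)
(168 - 1*(-146)) + S(7)*111 = (168 - 1*(-146)) + (10 + 7)*111 = (168 + 146) + 17*111 = 314 + 1887 = 2201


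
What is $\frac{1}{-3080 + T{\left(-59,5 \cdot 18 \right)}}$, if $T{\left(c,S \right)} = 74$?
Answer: $- \frac{1}{3006} \approx -0.00033267$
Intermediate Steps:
$\frac{1}{-3080 + T{\left(-59,5 \cdot 18 \right)}} = \frac{1}{-3080 + 74} = \frac{1}{-3006} = - \frac{1}{3006}$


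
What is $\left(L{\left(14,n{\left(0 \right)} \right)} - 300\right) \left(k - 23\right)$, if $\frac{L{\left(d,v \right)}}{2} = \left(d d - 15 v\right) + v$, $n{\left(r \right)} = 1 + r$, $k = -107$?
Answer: $-8320$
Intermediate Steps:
$L{\left(d,v \right)} = - 28 v + 2 d^{2}$ ($L{\left(d,v \right)} = 2 \left(\left(d d - 15 v\right) + v\right) = 2 \left(\left(d^{2} - 15 v\right) + v\right) = 2 \left(d^{2} - 14 v\right) = - 28 v + 2 d^{2}$)
$\left(L{\left(14,n{\left(0 \right)} \right)} - 300\right) \left(k - 23\right) = \left(\left(- 28 \left(1 + 0\right) + 2 \cdot 14^{2}\right) - 300\right) \left(-107 - 23\right) = \left(\left(\left(-28\right) 1 + 2 \cdot 196\right) - 300\right) \left(-130\right) = \left(\left(-28 + 392\right) - 300\right) \left(-130\right) = \left(364 - 300\right) \left(-130\right) = 64 \left(-130\right) = -8320$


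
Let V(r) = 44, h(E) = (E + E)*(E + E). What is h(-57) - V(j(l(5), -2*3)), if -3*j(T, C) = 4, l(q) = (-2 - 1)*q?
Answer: 12952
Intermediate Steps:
h(E) = 4*E**2 (h(E) = (2*E)*(2*E) = 4*E**2)
l(q) = -3*q
j(T, C) = -4/3 (j(T, C) = -1/3*4 = -4/3)
h(-57) - V(j(l(5), -2*3)) = 4*(-57)**2 - 1*44 = 4*3249 - 44 = 12996 - 44 = 12952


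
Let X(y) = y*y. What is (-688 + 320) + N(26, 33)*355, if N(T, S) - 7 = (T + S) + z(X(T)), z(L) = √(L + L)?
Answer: 23062 + 9230*√2 ≈ 36115.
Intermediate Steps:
X(y) = y²
z(L) = √2*√L (z(L) = √(2*L) = √2*√L)
N(T, S) = 7 + S + T + √2*√(T²) (N(T, S) = 7 + ((T + S) + √2*√(T²)) = 7 + ((S + T) + √2*√(T²)) = 7 + (S + T + √2*√(T²)) = 7 + S + T + √2*√(T²))
(-688 + 320) + N(26, 33)*355 = (-688 + 320) + (7 + 33 + 26 + √2*√(26²))*355 = -368 + (7 + 33 + 26 + √2*√676)*355 = -368 + (7 + 33 + 26 + √2*26)*355 = -368 + (7 + 33 + 26 + 26*√2)*355 = -368 + (66 + 26*√2)*355 = -368 + (23430 + 9230*√2) = 23062 + 9230*√2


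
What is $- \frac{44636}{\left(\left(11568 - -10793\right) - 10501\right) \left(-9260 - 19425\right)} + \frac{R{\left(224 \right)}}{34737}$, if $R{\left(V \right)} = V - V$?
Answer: $\frac{11159}{85051025} \approx 0.0001312$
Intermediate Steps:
$R{\left(V \right)} = 0$
$- \frac{44636}{\left(\left(11568 - -10793\right) - 10501\right) \left(-9260 - 19425\right)} + \frac{R{\left(224 \right)}}{34737} = - \frac{44636}{\left(\left(11568 - -10793\right) - 10501\right) \left(-9260 - 19425\right)} + \frac{0}{34737} = - \frac{44636}{\left(\left(11568 + 10793\right) - 10501\right) \left(-28685\right)} + 0 \cdot \frac{1}{34737} = - \frac{44636}{\left(22361 - 10501\right) \left(-28685\right)} + 0 = - \frac{44636}{11860 \left(-28685\right)} + 0 = - \frac{44636}{-340204100} + 0 = \left(-44636\right) \left(- \frac{1}{340204100}\right) + 0 = \frac{11159}{85051025} + 0 = \frac{11159}{85051025}$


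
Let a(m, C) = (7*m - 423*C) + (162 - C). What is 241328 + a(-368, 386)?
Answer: 75250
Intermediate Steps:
a(m, C) = 162 - 424*C + 7*m (a(m, C) = (-423*C + 7*m) + (162 - C) = 162 - 424*C + 7*m)
241328 + a(-368, 386) = 241328 + (162 - 424*386 + 7*(-368)) = 241328 + (162 - 163664 - 2576) = 241328 - 166078 = 75250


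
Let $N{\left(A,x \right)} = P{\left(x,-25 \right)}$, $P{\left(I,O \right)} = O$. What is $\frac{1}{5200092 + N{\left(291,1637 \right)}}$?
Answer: $\frac{1}{5200067} \approx 1.9231 \cdot 10^{-7}$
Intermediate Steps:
$N{\left(A,x \right)} = -25$
$\frac{1}{5200092 + N{\left(291,1637 \right)}} = \frac{1}{5200092 - 25} = \frac{1}{5200067}$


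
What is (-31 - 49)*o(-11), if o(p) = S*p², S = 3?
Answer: -29040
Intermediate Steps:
o(p) = 3*p²
(-31 - 49)*o(-11) = (-31 - 49)*(3*(-11)²) = -240*121 = -80*363 = -29040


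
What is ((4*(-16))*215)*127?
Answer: -1747520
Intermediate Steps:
((4*(-16))*215)*127 = -64*215*127 = -13760*127 = -1747520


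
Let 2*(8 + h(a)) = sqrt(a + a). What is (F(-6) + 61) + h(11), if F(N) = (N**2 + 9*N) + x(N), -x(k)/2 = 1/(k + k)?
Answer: 211/6 + sqrt(22)/2 ≈ 37.512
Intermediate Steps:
x(k) = -1/k (x(k) = -2/(k + k) = -2*1/(2*k) = -1/k)
h(a) = -8 + sqrt(2)*sqrt(a)/2 (h(a) = -8 + sqrt(a + a)/2 = -8 + sqrt(2*a)/2 = -8 + (sqrt(2)*sqrt(a))/2 = -8 + sqrt(2)*sqrt(a)/2)
F(N) = N**2 - 1/N + 9*N (F(N) = (N**2 + 9*N) - 1/N = N**2 - 1/N + 9*N)
(F(-6) + 61) + h(11) = ((-1 + (-6)**2*(9 - 6))/(-6) + 61) + (-8 + sqrt(2)*sqrt(11)/2) = (-(-1 + 36*3)/6 + 61) + (-8 + sqrt(22)/2) = (-(-1 + 108)/6 + 61) + (-8 + sqrt(22)/2) = (-1/6*107 + 61) + (-8 + sqrt(22)/2) = (-107/6 + 61) + (-8 + sqrt(22)/2) = 259/6 + (-8 + sqrt(22)/2) = 211/6 + sqrt(22)/2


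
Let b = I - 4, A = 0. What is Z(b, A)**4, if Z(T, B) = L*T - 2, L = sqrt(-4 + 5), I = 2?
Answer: 256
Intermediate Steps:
L = 1 (L = sqrt(1) = 1)
b = -2 (b = 2 - 4 = -2)
Z(T, B) = -2 + T (Z(T, B) = 1*T - 2 = T - 2 = -2 + T)
Z(b, A)**4 = (-2 - 2)**4 = (-4)**4 = 256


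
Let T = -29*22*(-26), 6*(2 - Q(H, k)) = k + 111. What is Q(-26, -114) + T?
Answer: 33181/2 ≈ 16591.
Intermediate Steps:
Q(H, k) = -33/2 - k/6 (Q(H, k) = 2 - (k + 111)/6 = 2 - (111 + k)/6 = 2 + (-37/2 - k/6) = -33/2 - k/6)
T = 16588 (T = -638*(-26) = 16588)
Q(-26, -114) + T = (-33/2 - ⅙*(-114)) + 16588 = (-33/2 + 19) + 16588 = 5/2 + 16588 = 33181/2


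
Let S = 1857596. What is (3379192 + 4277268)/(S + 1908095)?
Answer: 7656460/3765691 ≈ 2.0332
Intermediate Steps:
(3379192 + 4277268)/(S + 1908095) = (3379192 + 4277268)/(1857596 + 1908095) = 7656460/3765691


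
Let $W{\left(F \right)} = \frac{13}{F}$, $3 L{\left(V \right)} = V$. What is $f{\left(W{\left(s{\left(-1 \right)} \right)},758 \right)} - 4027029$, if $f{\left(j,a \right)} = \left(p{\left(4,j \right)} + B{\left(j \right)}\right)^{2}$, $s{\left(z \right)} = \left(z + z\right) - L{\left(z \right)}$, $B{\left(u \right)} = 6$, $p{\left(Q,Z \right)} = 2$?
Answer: $-4026965$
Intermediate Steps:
$L{\left(V \right)} = \frac{V}{3}$
$s{\left(z \right)} = \frac{5 z}{3}$ ($s{\left(z \right)} = \left(z + z\right) - \frac{z}{3} = 2 z - \frac{z}{3} = \frac{5 z}{3}$)
$f{\left(j,a \right)} = 64$ ($f{\left(j,a \right)} = \left(2 + 6\right)^{2} = 8^{2} = 64$)
$f{\left(W{\left(s{\left(-1 \right)} \right)},758 \right)} - 4027029 = 64 - 4027029 = -4026965$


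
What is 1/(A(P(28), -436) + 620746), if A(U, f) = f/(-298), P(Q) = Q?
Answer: 149/92491372 ≈ 1.6110e-6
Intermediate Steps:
A(U, f) = -f/298 (A(U, f) = f*(-1/298) = -f/298)
1/(A(P(28), -436) + 620746) = 1/(-1/298*(-436) + 620746) = 1/(218/149 + 620746) = 1/(92491372/149) = 149/92491372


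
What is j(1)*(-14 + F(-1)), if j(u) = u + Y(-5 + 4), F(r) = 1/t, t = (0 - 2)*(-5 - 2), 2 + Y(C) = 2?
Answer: -195/14 ≈ -13.929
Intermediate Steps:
Y(C) = 0 (Y(C) = -2 + 2 = 0)
t = 14 (t = -2*(-7) = 14)
F(r) = 1/14
j(u) = u (j(u) = u + 0 = u)
j(1)*(-14 + F(-1)) = 1*(-14 + 1/14) = 1*(-195/14) = -195/14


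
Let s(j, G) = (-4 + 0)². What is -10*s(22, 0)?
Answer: -160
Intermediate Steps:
s(j, G) = 16 (s(j, G) = (-4)² = 16)
-10*s(22, 0) = -10*16 = -160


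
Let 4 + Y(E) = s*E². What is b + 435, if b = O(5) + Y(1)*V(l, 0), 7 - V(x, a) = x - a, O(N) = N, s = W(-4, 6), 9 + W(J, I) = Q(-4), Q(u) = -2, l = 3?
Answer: 380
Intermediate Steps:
W(J, I) = -11 (W(J, I) = -9 - 2 = -11)
s = -11
V(x, a) = 7 + a - x (V(x, a) = 7 - (x - a) = 7 + (a - x) = 7 + a - x)
Y(E) = -4 - 11*E²
b = -55 (b = 5 + (-4 - 11*1²)*(7 + 0 - 1*3) = 5 + (-4 - 11*1)*(7 + 0 - 3) = 5 + (-4 - 11)*4 = 5 - 15*4 = 5 - 60 = -55)
b + 435 = -55 + 435 = 380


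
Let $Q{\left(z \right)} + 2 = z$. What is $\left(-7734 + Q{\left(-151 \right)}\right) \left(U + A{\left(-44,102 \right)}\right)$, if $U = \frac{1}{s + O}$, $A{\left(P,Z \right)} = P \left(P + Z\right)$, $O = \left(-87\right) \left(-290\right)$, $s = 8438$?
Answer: $\frac{677656836945}{33668} \approx 2.0128 \cdot 10^{7}$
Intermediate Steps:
$Q{\left(z \right)} = -2 + z$
$O = 25230$
$U = \frac{1}{33668}$ ($U = \frac{1}{8438 + 25230} = \frac{1}{33668} \approx 2.9702 \cdot 10^{-5}$)
$\left(-7734 + Q{\left(-151 \right)}\right) \left(U + A{\left(-44,102 \right)}\right) = \left(-7734 - 153\right) \left(\frac{1}{33668} - 44 \left(-44 + 102\right)\right) = \left(-7734 - 153\right) \left(\frac{1}{33668} - 2552\right) = - 7887 \left(\frac{1}{33668} - 2552\right) = \left(-7887\right) \left(- \frac{85920735}{33668}\right) = \frac{677656836945}{33668}$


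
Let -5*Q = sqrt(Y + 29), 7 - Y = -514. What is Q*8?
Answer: -8*sqrt(22) ≈ -37.523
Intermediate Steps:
Y = 521 (Y = 7 - 1*(-514) = 7 + 514 = 521)
Q = -sqrt(22) (Q = -sqrt(521 + 29)/5 = -sqrt(22) ≈ -4.6904)
Q*8 = -sqrt(22)*8 = -8*sqrt(22)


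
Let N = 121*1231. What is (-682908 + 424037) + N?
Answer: -109920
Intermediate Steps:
N = 148951
(-682908 + 424037) + N = (-682908 + 424037) + 148951 = -258871 + 148951 = -109920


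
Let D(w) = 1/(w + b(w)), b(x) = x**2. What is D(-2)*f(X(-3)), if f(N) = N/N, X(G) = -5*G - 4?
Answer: 1/2 ≈ 0.50000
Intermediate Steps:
X(G) = -4 - 5*G
f(N) = 1
D(w) = 1/(w + w**2)
D(-2)*f(X(-3)) = (1/((-2)*(1 - 2)))*1 = -1/2/(-1)*1 = -1/2*(-1)*1 = (1/2)*1 = 1/2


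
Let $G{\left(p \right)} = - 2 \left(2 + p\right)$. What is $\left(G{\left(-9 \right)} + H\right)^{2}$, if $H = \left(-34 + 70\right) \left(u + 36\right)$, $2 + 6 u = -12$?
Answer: $1503076$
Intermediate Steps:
$u = - \frac{7}{3}$ ($u = - \frac{1}{3} + \frac{1}{6} \left(-12\right) = - \frac{1}{3} - 2 = - \frac{7}{3} \approx -2.3333$)
$G{\left(p \right)} = -4 - 2 p$
$H = 1212$ ($H = \left(-34 + 70\right) \left(- \frac{7}{3} + 36\right) = 36 \cdot \frac{101}{3} = 1212$)
$\left(G{\left(-9 \right)} + H\right)^{2} = \left(\left(-4 - -18\right) + 1212\right)^{2} = \left(\left(-4 + 18\right) + 1212\right)^{2} = \left(14 + 1212\right)^{2} = 1226^{2} = 1503076$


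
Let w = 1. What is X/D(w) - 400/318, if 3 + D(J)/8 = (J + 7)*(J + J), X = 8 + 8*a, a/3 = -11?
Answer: -7688/2067 ≈ -3.7194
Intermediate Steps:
a = -33 (a = 3*(-11) = -33)
X = -256 (X = 8 + 8*(-33) = 8 - 264 = -256)
D(J) = -24 + 16*J*(7 + J) (D(J) = -24 + 8*((J + 7)*(J + J)) = -24 + 8*((7 + J)*(2*J)) = -24 + 8*(2*J*(7 + J)) = -24 + 16*J*(7 + J))
X/D(w) - 400/318 = -256/(-24 + 16*1**2 + 112*1) - 400/318 = -256/(-24 + 16*1 + 112) - 400*1/318 = -256/(-24 + 16 + 112) - 200/159 = -256/104 - 200/159 = -256*1/104 - 200/159 = -32/13 - 200/159 = -7688/2067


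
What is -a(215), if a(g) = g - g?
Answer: 0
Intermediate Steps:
a(g) = 0
-a(215) = -1*0 = 0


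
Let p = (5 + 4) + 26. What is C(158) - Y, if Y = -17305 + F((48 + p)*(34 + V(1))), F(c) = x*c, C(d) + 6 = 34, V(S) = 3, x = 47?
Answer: -127004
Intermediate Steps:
p = 35 (p = 9 + 26 = 35)
C(d) = 28 (C(d) = -6 + 34 = 28)
F(c) = 47*c
Y = 127032 (Y = -17305 + 47*((48 + 35)*(34 + 3)) = -17305 + 47*(83*37) = -17305 + 47*3071 = -17305 + 144337 = 127032)
C(158) - Y = 28 - 1*127032 = 28 - 127032 = -127004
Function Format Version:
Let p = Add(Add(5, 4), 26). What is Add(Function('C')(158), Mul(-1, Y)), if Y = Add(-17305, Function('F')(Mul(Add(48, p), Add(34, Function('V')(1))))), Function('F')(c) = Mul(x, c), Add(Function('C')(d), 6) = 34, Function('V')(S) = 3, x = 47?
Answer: -127004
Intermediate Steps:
p = 35 (p = Add(9, 26) = 35)
Function('C')(d) = 28 (Function('C')(d) = Add(-6, 34) = 28)
Function('F')(c) = Mul(47, c)
Y = 127032 (Y = Add(-17305, Mul(47, Mul(Add(48, 35), Add(34, 3)))) = Add(-17305, Mul(47, Mul(83, 37))) = Add(-17305, Mul(47, 3071)) = Add(-17305, 144337) = 127032)
Add(Function('C')(158), Mul(-1, Y)) = Add(28, Mul(-1, 127032)) = Add(28, -127032) = -127004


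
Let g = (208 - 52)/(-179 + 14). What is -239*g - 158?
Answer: 3738/55 ≈ 67.964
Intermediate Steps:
g = -52/55 (g = 156/(-165) = 156*(-1/165) = -52/55 ≈ -0.94545)
-239*g - 158 = -239*(-52/55) - 158 = 12428/55 - 158 = 3738/55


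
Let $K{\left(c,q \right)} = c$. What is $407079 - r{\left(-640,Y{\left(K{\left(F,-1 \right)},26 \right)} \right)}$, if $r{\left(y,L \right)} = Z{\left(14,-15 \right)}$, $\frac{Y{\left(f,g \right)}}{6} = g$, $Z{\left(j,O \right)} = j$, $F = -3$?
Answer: $407065$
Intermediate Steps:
$Y{\left(f,g \right)} = 6 g$
$r{\left(y,L \right)} = 14$
$407079 - r{\left(-640,Y{\left(K{\left(F,-1 \right)},26 \right)} \right)} = 407079 - 14 = 407065$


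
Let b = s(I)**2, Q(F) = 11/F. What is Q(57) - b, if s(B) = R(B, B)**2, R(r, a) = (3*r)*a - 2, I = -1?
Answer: -46/57 ≈ -0.80702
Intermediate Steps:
R(r, a) = -2 + 3*a*r (R(r, a) = 3*a*r - 2 = -2 + 3*a*r)
s(B) = (-2 + 3*B**2)**2 (s(B) = (-2 + 3*B*B)**2 = (-2 + 3*B**2)**2)
b = 1 (b = ((-2 + 3*(-1)**2)**2)**2 = ((-2 + 3*1)**2)**2 = ((-2 + 3)**2)**2 = (1**2)**2 = 1**2 = 1)
Q(57) - b = 11/57 - 1*1 = 11*(1/57) - 1 = 11/57 - 1 = -46/57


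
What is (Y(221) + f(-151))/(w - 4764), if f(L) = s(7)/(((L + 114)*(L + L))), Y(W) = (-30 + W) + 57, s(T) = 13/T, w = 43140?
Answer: 19398077/3001693968 ≈ 0.0064624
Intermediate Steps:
Y(W) = 27 + W
f(L) = 13/(14*L*(114 + L)) (f(L) = (13/7)/(((L + 114)*(L + L))) = (13*(1/7))/(((114 + L)*(2*L))) = 13/(7*((2*L*(114 + L)))) = 13*(1/(2*L*(114 + L)))/7 = 13/(14*L*(114 + L)))
(Y(221) + f(-151))/(w - 4764) = ((27 + 221) + (13/14)/(-151*(114 - 151)))/(43140 - 4764) = (248 + (13/14)*(-1/151)/(-37))/38376 = (248 + (13/14)*(-1/151)*(-1/37))*(1/38376) = (248 + 13/78218)*(1/38376) = (19398077/78218)*(1/38376) = 19398077/3001693968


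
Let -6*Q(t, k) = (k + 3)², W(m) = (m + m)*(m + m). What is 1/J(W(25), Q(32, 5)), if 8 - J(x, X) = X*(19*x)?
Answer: 3/1520024 ≈ 1.9737e-6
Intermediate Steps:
W(m) = 4*m² (W(m) = (2*m)*(2*m) = 4*m²)
Q(t, k) = -(3 + k)²/6 (Q(t, k) = -(k + 3)²/6 = -(3 + k)²/6)
J(x, X) = 8 - 19*X*x (J(x, X) = 8 - X*19*x = 8 - 19*X*x)
1/J(W(25), Q(32, 5)) = 1/(8 - 19*(-(3 + 5)²/6)*4*25²) = 1/(8 - 19*(-⅙*8²)*4*625) = 1/(8 - 19*(-⅙*64)*2500) = 1/(8 - 19*(-32/3)*2500) = 1/(8 + 1520000/3) = 1/(1520024/3) = 3/1520024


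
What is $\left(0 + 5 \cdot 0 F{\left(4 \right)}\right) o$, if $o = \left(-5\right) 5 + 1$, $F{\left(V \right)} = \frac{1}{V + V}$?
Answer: $0$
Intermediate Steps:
$F{\left(V \right)} = \frac{1}{2 V}$
$o = -24$ ($o = -25 + 1 = -24$)
$\left(0 + 5 \cdot 0 F{\left(4 \right)}\right) o = \left(0 + 5 \cdot 0 \frac{1}{2 \cdot 4}\right) \left(-24\right) = \left(0 + 0 \cdot \frac{1}{2} \cdot \frac{1}{4}\right) \left(-24\right) = \left(0 + 0 \cdot \frac{1}{8}\right) \left(-24\right) = \left(0 + 0\right) \left(-24\right) = 0 \left(-24\right) = 0$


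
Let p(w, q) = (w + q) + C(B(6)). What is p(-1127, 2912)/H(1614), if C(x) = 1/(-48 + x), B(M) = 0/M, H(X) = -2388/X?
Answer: -23047651/19104 ≈ -1206.4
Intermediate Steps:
B(M) = 0
p(w, q) = -1/48 + q + w (p(w, q) = (w + q) + 1/(-48 + 0) = (q + w) + 1/(-48) = (q + w) - 1/48 = -1/48 + q + w)
p(-1127, 2912)/H(1614) = (-1/48 + 2912 - 1127)/((-2388/1614)) = 85679/(48*((-2388*1/1614))) = 85679/(48*(-398/269)) = (85679/48)*(-269/398) = -23047651/19104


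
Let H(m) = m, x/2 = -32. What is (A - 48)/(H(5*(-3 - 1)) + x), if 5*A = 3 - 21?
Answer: 43/70 ≈ 0.61429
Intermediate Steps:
x = -64 (x = 2*(-32) = -64)
A = -18/5 (A = (3 - 21)/5 = (1/5)*(-18) = -18/5 ≈ -3.6000)
(A - 48)/(H(5*(-3 - 1)) + x) = (-18/5 - 48)/(5*(-3 - 1) - 64) = -258/(5*(5*(-4) - 64)) = -258/(5*(-20 - 64)) = -258/5/(-84) = -258/5*(-1/84) = 43/70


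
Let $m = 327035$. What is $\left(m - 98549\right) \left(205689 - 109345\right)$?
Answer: $22013255184$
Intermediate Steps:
$\left(m - 98549\right) \left(205689 - 109345\right) = \left(327035 - 98549\right) \left(205689 - 109345\right) = 228486 \cdot 96344 = 22013255184$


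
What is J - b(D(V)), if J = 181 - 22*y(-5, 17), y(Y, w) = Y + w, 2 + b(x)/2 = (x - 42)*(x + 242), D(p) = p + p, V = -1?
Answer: 21041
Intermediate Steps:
D(p) = 2*p
b(x) = -4 + 2*(-42 + x)*(242 + x) (b(x) = -4 + 2*((x - 42)*(x + 242)) = -4 + 2*((-42 + x)*(242 + x)) = -4 + 2*(-42 + x)*(242 + x))
J = -83 (J = 181 - 22*(-5 + 17) = 181 - 22*12 = 181 - 264 = -83)
J - b(D(V)) = -83 - (-20332 + 2*(2*(-1))² + 400*(2*(-1))) = -83 - (-20332 + 2*(-2)² + 400*(-2)) = -83 - (-20332 + 2*4 - 800) = -83 - (-20332 + 8 - 800) = -83 - 1*(-21124) = -83 + 21124 = 21041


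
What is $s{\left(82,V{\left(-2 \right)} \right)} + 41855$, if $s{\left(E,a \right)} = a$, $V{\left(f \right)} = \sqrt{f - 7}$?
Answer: $41855 + 3 i \approx 41855.0 + 3.0 i$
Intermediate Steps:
$V{\left(f \right)} = \sqrt{-7 + f}$
$s{\left(82,V{\left(-2 \right)} \right)} + 41855 = \sqrt{-7 - 2} + 41855 = \sqrt{-9} + 41855 = 3 i + 41855 = 41855 + 3 i$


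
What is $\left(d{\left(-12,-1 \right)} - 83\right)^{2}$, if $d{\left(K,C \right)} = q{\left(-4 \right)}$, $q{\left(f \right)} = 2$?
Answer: $6561$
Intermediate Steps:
$d{\left(K,C \right)} = 2$
$\left(d{\left(-12,-1 \right)} - 83\right)^{2} = \left(2 - 83\right)^{2} = \left(-81\right)^{2} = 6561$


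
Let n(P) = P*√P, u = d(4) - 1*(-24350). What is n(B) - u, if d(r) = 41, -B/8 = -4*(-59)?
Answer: -24391 - 7552*I*√118 ≈ -24391.0 - 82036.0*I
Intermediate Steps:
B = -1888 (B = -(-32)*(-59) = -8*236 = -1888)
u = 24391 (u = 41 - 1*(-24350) = 41 + 24350 = 24391)
n(P) = P^(3/2)
n(B) - u = (-1888)^(3/2) - 1*24391 = -7552*I*√118 - 24391 = -24391 - 7552*I*√118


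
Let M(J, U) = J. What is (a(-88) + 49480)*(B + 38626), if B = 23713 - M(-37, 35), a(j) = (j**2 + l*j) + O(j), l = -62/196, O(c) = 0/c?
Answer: 174985887840/49 ≈ 3.5711e+9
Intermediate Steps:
O(c) = 0
l = -31/98 (l = -62*1/196 = -31/98 ≈ -0.31633)
a(j) = j**2 - 31*j/98 (a(j) = (j**2 - 31*j/98) + 0 = j**2 - 31*j/98)
B = 23750 (B = 23713 - 1*(-37) = 23713 + 37 = 23750)
(a(-88) + 49480)*(B + 38626) = ((1/98)*(-88)*(-31 + 98*(-88)) + 49480)*(23750 + 38626) = ((1/98)*(-88)*(-31 - 8624) + 49480)*62376 = ((1/98)*(-88)*(-8655) + 49480)*62376 = (380820/49 + 49480)*62376 = (2805340/49)*62376 = 174985887840/49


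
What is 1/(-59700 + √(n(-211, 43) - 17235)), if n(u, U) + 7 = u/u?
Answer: -19900/1188035747 - I*√17241/3564107241 ≈ -1.675e-5 - 3.6841e-8*I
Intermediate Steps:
n(u, U) = -6 (n(u, U) = -7 + u/u = -7 + 1 = -6)
1/(-59700 + √(n(-211, 43) - 17235)) = 1/(-59700 + √(-6 - 17235)) = 1/(-59700 + √(-17241)) = 1/(-59700 + I*√17241)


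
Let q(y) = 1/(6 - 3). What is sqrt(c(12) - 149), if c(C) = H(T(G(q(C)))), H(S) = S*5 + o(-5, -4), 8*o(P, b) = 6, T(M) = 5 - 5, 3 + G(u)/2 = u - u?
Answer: I*sqrt(593)/2 ≈ 12.176*I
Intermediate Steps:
q(y) = 1/3
G(u) = -6 (G(u) = -6 + 2*(u - u) = -6 + 2*0 = -6 + 0 = -6)
T(M) = 0
o(P, b) = 3/4 (o(P, b) = (1/8)*6 = 3/4)
H(S) = 3/4 + 5*S (H(S) = S*5 + 3/4 = 5*S + 3/4 = 3/4 + 5*S)
c(C) = 3/4 (c(C) = 3/4 + 5*0 = 3/4 + 0 = 3/4)
sqrt(c(12) - 149) = sqrt(3/4 - 149) = sqrt(-593/4) = I*sqrt(593)/2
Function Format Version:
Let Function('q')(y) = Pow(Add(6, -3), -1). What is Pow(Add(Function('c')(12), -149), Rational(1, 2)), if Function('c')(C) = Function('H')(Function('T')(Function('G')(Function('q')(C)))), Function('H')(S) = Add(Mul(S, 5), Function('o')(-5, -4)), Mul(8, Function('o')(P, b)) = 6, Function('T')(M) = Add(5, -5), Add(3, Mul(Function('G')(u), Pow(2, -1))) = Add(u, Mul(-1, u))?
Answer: Mul(Rational(1, 2), I, Pow(593, Rational(1, 2))) ≈ Mul(12.176, I)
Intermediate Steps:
Function('q')(y) = Rational(1, 3) (Function('q')(y) = Pow(3, -1) = Rational(1, 3))
Function('G')(u) = -6 (Function('G')(u) = Add(-6, Mul(2, Add(u, Mul(-1, u)))) = Add(-6, Mul(2, 0)) = Add(-6, 0) = -6)
Function('T')(M) = 0
Function('o')(P, b) = Rational(3, 4) (Function('o')(P, b) = Mul(Rational(1, 8), 6) = Rational(3, 4))
Function('H')(S) = Add(Rational(3, 4), Mul(5, S)) (Function('H')(S) = Add(Mul(S, 5), Rational(3, 4)) = Add(Mul(5, S), Rational(3, 4)) = Add(Rational(3, 4), Mul(5, S)))
Function('c')(C) = Rational(3, 4) (Function('c')(C) = Add(Rational(3, 4), Mul(5, 0)) = Add(Rational(3, 4), 0) = Rational(3, 4))
Pow(Add(Function('c')(12), -149), Rational(1, 2)) = Pow(Add(Rational(3, 4), -149), Rational(1, 2)) = Pow(Rational(-593, 4), Rational(1, 2)) = Mul(Rational(1, 2), I, Pow(593, Rational(1, 2)))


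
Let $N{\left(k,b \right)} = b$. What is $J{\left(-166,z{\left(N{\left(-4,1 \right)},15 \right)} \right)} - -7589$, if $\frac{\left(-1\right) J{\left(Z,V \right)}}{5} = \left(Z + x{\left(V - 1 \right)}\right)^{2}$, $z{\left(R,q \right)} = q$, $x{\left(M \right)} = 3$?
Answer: $-125256$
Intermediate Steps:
$J{\left(Z,V \right)} = - 5 \left(3 + Z\right)^{2}$ ($J{\left(Z,V \right)} = - 5 \left(Z + 3\right)^{2} = - 5 \left(3 + Z\right)^{2}$)
$J{\left(-166,z{\left(N{\left(-4,1 \right)},15 \right)} \right)} - -7589 = - 5 \left(3 - 166\right)^{2} - -7589 = - 5 \left(-163\right)^{2} + 7589 = \left(-5\right) 26569 + 7589 = -132845 + 7589 = -125256$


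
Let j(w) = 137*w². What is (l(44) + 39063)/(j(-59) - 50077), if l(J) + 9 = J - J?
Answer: 19527/213410 ≈ 0.091500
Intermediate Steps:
l(J) = -9 (l(J) = -9 + (J - J) = -9 + 0 = -9)
(l(44) + 39063)/(j(-59) - 50077) = (-9 + 39063)/(137*(-59)² - 50077) = 39054/(137*3481 - 50077) = 39054/(476897 - 50077) = 39054/426820 = 39054*(1/426820) = 19527/213410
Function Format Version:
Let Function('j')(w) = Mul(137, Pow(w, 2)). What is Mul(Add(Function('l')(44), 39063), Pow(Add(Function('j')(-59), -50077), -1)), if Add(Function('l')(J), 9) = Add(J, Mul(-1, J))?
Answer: Rational(19527, 213410) ≈ 0.091500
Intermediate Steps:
Function('l')(J) = -9 (Function('l')(J) = Add(-9, Add(J, Mul(-1, J))) = Add(-9, 0) = -9)
Mul(Add(Function('l')(44), 39063), Pow(Add(Function('j')(-59), -50077), -1)) = Mul(Add(-9, 39063), Pow(Add(Mul(137, Pow(-59, 2)), -50077), -1)) = Mul(39054, Pow(Add(Mul(137, 3481), -50077), -1)) = Mul(39054, Pow(Add(476897, -50077), -1)) = Mul(39054, Pow(426820, -1)) = Mul(39054, Rational(1, 426820)) = Rational(19527, 213410)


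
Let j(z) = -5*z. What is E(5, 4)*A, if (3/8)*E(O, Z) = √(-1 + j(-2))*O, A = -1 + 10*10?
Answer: 3960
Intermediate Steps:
A = 99 (A = -1 + 100 = 99)
E(O, Z) = 8*O (E(O, Z) = 8*(√(-1 - 5*(-2))*O)/3 = 8*(√(-1 + 10)*O)/3 = 8*(√9*O)/3 = 8*(3*O)/3 = 8*O)
E(5, 4)*A = (8*5)*99 = 40*99 = 3960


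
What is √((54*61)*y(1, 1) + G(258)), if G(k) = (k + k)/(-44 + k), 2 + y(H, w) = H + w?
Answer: √27606/107 ≈ 1.5528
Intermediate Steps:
y(H, w) = -2 + H + w (y(H, w) = -2 + (H + w) = -2 + H + w)
G(k) = 2*k/(-44 + k) (G(k) = (2*k)/(-44 + k) = 2*k/(-44 + k))
√((54*61)*y(1, 1) + G(258)) = √((54*61)*(-2 + 1 + 1) + 2*258/(-44 + 258)) = √(3294*0 + 2*258/214) = √(0 + 2*258*(1/214)) = √(0 + 258/107) = √(258/107) = √27606/107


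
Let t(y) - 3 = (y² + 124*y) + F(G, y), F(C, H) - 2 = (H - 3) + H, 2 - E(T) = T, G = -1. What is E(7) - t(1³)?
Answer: -134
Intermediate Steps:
E(T) = 2 - T
F(C, H) = -1 + 2*H (F(C, H) = 2 + ((H - 3) + H) = 2 + ((-3 + H) + H) = 2 + (-3 + 2*H) = -1 + 2*H)
t(y) = 2 + y² + 126*y (t(y) = 3 + ((y² + 124*y) + (-1 + 2*y)) = 3 + (-1 + y² + 126*y) = 2 + y² + 126*y)
E(7) - t(1³) = (2 - 1*7) - (2 + (1³)² + 126*1³) = (2 - 7) - (2 + 1² + 126*1) = -5 - (2 + 1 + 126) = -5 - 1*129 = -5 - 129 = -134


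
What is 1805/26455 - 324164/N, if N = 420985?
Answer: -1563176139/2227431635 ≈ -0.70178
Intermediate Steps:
1805/26455 - 324164/N = 1805/26455 - 324164/420985 = 1805*(1/26455) - 324164*1/420985 = 361/5291 - 324164/420985 = -1563176139/2227431635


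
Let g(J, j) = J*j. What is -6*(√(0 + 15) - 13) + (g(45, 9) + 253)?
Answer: 736 - 6*√15 ≈ 712.76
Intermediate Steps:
-6*(√(0 + 15) - 13) + (g(45, 9) + 253) = -6*(√(0 + 15) - 13) + (45*9 + 253) = -6*(√15 - 13) + (405 + 253) = -6*(-13 + √15) + 658 = (78 - 6*√15) + 658 = 736 - 6*√15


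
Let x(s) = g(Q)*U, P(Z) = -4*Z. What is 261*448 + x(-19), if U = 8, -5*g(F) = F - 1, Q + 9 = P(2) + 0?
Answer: 584784/5 ≈ 1.1696e+5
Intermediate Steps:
Q = -17 (Q = -9 + (-4*2 + 0) = -9 + (-8 + 0) = -9 - 8 = -17)
g(F) = 1/5 - F/5 (g(F) = -(F - 1)/5 = -(-1 + F)/5 = 1/5 - F/5)
x(s) = 144/5 (x(s) = (1/5 - 1/5*(-17))*8 = (1/5 + 17/5)*8 = (18/5)*8 = 144/5)
261*448 + x(-19) = 261*448 + 144/5 = 116928 + 144/5 = 584784/5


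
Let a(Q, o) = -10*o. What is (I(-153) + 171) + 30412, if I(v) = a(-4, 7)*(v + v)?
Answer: 52003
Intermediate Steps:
I(v) = -140*v (I(v) = (-10*7)*(v + v) = -140*v)
(I(-153) + 171) + 30412 = (-140*(-153) + 171) + 30412 = (21420 + 171) + 30412 = 21591 + 30412 = 52003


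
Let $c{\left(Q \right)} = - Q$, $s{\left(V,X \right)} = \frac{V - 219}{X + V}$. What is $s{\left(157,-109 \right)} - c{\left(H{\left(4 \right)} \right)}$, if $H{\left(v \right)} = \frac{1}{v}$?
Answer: $- \frac{25}{24} \approx -1.0417$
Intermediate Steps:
$s{\left(V,X \right)} = \frac{-219 + V}{V + X}$
$s{\left(157,-109 \right)} - c{\left(H{\left(4 \right)} \right)} = \frac{-219 + 157}{157 - 109} - - \frac{1}{4} = \frac{1}{48} \left(-62\right) - \left(-1\right) \frac{1}{4} = \frac{1}{48} \left(-62\right) - - \frac{1}{4} = - \frac{31}{24} + \frac{1}{4} = - \frac{25}{24}$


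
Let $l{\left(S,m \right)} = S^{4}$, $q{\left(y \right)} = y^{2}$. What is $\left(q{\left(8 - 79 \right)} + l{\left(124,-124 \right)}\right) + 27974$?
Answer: $236454391$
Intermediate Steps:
$\left(q{\left(8 - 79 \right)} + l{\left(124,-124 \right)}\right) + 27974 = \left(\left(8 - 79\right)^{2} + 124^{4}\right) + 27974 = \left(\left(-71\right)^{2} + 236421376\right) + 27974 = \left(5041 + 236421376\right) + 27974 = 236426417 + 27974 = 236454391$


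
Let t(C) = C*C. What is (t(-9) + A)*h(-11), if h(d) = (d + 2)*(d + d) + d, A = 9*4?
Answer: 21879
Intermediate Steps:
t(C) = C²
A = 36
h(d) = d + 2*d*(2 + d) (h(d) = (2 + d)*(2*d) + d = 2*d*(2 + d) + d = d + 2*d*(2 + d))
(t(-9) + A)*h(-11) = ((-9)² + 36)*(-11*(5 + 2*(-11))) = (81 + 36)*(-11*(5 - 22)) = 117*(-11*(-17)) = 117*187 = 21879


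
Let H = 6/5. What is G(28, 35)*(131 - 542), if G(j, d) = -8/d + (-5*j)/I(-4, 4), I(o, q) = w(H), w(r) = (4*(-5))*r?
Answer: -161249/70 ≈ -2303.6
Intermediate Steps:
H = 6/5 (H = 6*(⅕) = 6/5 ≈ 1.2000)
w(r) = -20*r
I(o, q) = -24 (I(o, q) = -20*6/5 = -24)
G(j, d) = -8/d + 5*j/24 (G(j, d) = -8/d - 5*j/(-24) = -8/d - 5*j*(-1/24) = -8/d + 5*j/24)
G(28, 35)*(131 - 542) = (-8/35 + (5/24)*28)*(131 - 542) = (-8*1/35 + 35/6)*(-411) = (-8/35 + 35/6)*(-411) = (1177/210)*(-411) = -161249/70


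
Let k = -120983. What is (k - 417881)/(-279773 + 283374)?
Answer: -538864/3601 ≈ -149.64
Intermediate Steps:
(k - 417881)/(-279773 + 283374) = (-120983 - 417881)/(-279773 + 283374) = -538864/3601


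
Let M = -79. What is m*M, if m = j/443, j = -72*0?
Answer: 0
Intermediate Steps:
j = 0
m = 0 (m = 0/443 = 0*(1/443) = 0)
m*M = 0*(-79) = 0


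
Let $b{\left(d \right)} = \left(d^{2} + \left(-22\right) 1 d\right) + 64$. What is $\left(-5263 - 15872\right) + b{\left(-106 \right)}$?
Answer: $-7503$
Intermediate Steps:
$b{\left(d \right)} = 64 + d^{2} - 22 d$ ($b{\left(d \right)} = \left(d^{2} - 22 d\right) + 64 = 64 + d^{2} - 22 d$)
$\left(-5263 - 15872\right) + b{\left(-106 \right)} = \left(-5263 - 15872\right) + \left(64 + \left(-106\right)^{2} - -2332\right) = -21135 + \left(64 + 11236 + 2332\right) = -21135 + 13632 = -7503$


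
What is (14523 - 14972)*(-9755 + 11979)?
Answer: -998576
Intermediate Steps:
(14523 - 14972)*(-9755 + 11979) = -449*2224 = -998576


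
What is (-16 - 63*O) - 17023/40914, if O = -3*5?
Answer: 37992083/40914 ≈ 928.58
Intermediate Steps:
O = -15
(-16 - 63*O) - 17023/40914 = (-16 - 63*(-15)) - 17023/40914 = (-16 + 945) - 17023*1/40914 = 929 - 17023/40914 = 37992083/40914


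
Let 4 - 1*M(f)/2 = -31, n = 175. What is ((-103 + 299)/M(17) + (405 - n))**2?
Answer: 1354896/25 ≈ 54196.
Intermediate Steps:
M(f) = 70 (M(f) = 8 - 2*(-31) = 8 + 62 = 70)
((-103 + 299)/M(17) + (405 - n))**2 = ((-103 + 299)/70 + (405 - 1*175))**2 = (196*(1/70) + (405 - 175))**2 = (14/5 + 230)**2 = (1164/5)**2 = 1354896/25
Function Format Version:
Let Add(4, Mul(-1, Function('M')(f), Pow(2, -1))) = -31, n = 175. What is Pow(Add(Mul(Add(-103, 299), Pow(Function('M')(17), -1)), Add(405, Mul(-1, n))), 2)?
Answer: Rational(1354896, 25) ≈ 54196.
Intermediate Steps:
Function('M')(f) = 70 (Function('M')(f) = Add(8, Mul(-2, -31)) = Add(8, 62) = 70)
Pow(Add(Mul(Add(-103, 299), Pow(Function('M')(17), -1)), Add(405, Mul(-1, n))), 2) = Pow(Add(Mul(Add(-103, 299), Pow(70, -1)), Add(405, Mul(-1, 175))), 2) = Pow(Add(Mul(196, Rational(1, 70)), Add(405, -175)), 2) = Pow(Add(Rational(14, 5), 230), 2) = Pow(Rational(1164, 5), 2) = Rational(1354896, 25)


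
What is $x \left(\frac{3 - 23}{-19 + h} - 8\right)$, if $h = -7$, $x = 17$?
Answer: $- \frac{1598}{13} \approx -122.92$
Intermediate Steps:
$x \left(\frac{3 - 23}{-19 + h} - 8\right) = 17 \left(\frac{3 - 23}{-19 - 7} - 8\right) = 17 \left(- \frac{20}{-26} - 8\right) = 17 \left(\left(-20\right) \left(- \frac{1}{26}\right) - 8\right) = 17 \left(\frac{10}{13} - 8\right) = 17 \left(- \frac{94}{13}\right) = - \frac{1598}{13}$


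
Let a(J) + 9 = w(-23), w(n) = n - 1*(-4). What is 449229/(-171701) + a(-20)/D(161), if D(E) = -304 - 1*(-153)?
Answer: -63025951/25926851 ≈ -2.4309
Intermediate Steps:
w(n) = 4 + n (w(n) = n + 4 = 4 + n)
a(J) = -28 (a(J) = -9 + (4 - 23) = -9 - 19 = -28)
D(E) = -151 (D(E) = -304 + 153 = -151)
449229/(-171701) + a(-20)/D(161) = 449229/(-171701) - 28/(-151) = 449229*(-1/171701) - 28*(-1/151) = -449229/171701 + 28/151 = -63025951/25926851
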